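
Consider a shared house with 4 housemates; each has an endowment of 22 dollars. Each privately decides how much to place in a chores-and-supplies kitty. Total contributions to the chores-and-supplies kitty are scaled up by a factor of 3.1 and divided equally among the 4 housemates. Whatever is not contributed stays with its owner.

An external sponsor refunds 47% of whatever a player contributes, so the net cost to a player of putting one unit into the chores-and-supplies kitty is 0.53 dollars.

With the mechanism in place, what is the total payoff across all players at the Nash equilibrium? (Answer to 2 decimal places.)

With the mechanism, a contributed unit returns (3.1/4) / 0.53 = 1.4623 per unit of net cost to the contributor — now above 1 — so contributing fully is weakly dominant for every player.
At the Nash equilibrium everyone contributes 22. Group total payoff = 4 × (22 × 0.47 + 3.1 × 22) = 314.16.

314.16 dollars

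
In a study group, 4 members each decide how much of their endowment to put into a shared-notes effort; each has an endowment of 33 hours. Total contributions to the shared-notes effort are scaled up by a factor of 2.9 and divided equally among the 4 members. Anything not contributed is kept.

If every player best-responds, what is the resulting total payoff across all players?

132.00 hours

Each contributed unit returns 2.9/4 = 0.7250 to its contributor — below 1 — so contributing 0 is dominant for every player. At the Nash equilibrium everyone keeps their 33, and the group total is 4 × 33 = 132.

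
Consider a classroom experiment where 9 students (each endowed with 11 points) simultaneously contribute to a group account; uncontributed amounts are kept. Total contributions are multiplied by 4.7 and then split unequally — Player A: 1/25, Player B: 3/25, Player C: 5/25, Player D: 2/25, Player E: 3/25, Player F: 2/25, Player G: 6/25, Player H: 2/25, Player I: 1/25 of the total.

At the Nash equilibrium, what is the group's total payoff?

139.70 points

For player j, contributing a unit is worthwhile iff 4.7 × (j's share) ≥ 1, i.e. iff j's share is at least 0.2128.
The only share above 0.2128 is Player G's 6/25, contributing 11; the remaining 8 contribute 0. Total contributed: 11.
The group account pays out 4.7 × 11 = 51.70 in total (split across the unequal shares, but the aggregate is all that matters for the group sum).
The 8 free-riders keep 11 each, adding 88. Group total = 88 + 51.70 = 139.70.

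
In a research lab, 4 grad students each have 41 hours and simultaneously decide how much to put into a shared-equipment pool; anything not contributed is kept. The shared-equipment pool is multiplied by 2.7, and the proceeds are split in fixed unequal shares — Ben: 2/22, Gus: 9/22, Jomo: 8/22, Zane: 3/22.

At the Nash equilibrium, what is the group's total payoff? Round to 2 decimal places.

233.70 hours

Player j's private return per contributed unit is 2.7 × (j's share). Contributing is weakly dominant for j when that share is at least 1/2.7 = 0.3704, and contributing 0 is dominant otherwise.
Gus alone (share 9/22) is above the threshold, contributing 41; the remaining 3 contribute 0. Total contributed: 41.
The shared-equipment pool pays out 2.7 × 41 = 110.70 in total (split across the unequal shares, but the aggregate is all that matters for the group sum).
The 3 free-riders keep 41 each, adding 123. Group total = 123 + 110.70 = 233.70.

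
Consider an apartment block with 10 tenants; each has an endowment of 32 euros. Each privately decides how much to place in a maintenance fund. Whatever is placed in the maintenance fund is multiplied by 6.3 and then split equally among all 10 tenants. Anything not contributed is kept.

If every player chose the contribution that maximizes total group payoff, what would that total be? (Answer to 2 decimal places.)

Each contributed unit returns 6.300 to the group as a whole (0.6300 to each of 10 players), which exceeds 1, so the social optimum is full contribution: group total = 6.300 × 320 = 2016.00.

2016.00 euros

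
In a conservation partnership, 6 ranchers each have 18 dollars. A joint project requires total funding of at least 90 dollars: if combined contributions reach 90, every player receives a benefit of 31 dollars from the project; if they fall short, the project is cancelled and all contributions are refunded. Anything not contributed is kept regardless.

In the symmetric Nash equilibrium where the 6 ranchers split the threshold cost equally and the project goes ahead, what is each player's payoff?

34 dollars

Equal share of the threshold: 90/6 = 15.
At this profile no one gains by cutting their contribution: any cut drops the total below 90, the project is cancelled, contributions are refunded, and the deviator ends with 18, which is less than 18 − 15 + 31 = 34. Contributing more than 15 just wastes the excess. So contributing exactly 15 is a best response.
Each player's payoff: 18 − 15 + 31 = 34.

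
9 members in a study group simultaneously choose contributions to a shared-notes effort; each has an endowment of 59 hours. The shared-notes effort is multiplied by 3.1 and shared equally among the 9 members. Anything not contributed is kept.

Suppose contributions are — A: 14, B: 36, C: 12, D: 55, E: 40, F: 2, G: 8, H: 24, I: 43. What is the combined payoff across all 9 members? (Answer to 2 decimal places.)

1022.40 hours

Total contributed: 14 + 36 + 12 + 55 + 40 + 2 + 8 + 24 + 43 = 234; total kept: 9 × 59 − 234 = 297.
The shared-notes effort pays out 3.1 × 234 = 725.40 in aggregate.
Group total = 297 + 725.40 = 1022.40.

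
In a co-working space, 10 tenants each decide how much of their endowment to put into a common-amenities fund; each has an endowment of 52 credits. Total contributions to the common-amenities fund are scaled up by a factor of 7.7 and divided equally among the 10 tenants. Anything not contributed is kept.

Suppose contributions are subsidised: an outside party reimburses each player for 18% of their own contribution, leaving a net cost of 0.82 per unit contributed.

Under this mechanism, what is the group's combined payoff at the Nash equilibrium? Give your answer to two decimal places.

520.00 credits

Even with the mechanism, each unit contributed returns only (7.7/10) / 0.82 = 0.9390 per unit of net cost, so contributing nothing is still dominant.
Everyone keeps their endowment and the group total is 10 × 52 = 520.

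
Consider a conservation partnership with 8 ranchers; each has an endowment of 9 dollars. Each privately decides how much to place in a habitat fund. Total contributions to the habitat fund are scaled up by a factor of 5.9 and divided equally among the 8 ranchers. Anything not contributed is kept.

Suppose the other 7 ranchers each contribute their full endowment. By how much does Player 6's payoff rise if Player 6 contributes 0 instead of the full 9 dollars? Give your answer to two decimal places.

Switching from a contribution of 9 to 0 lets Player 6 keep an extra 9 dollars, but lowers the habitat fund by 9, which costs Player 6 their own share of that drop: 5.9/8 × 9 = 6.64.
Net gain = 9 − 6.64 = 2.36. The private return per contributed unit (0.7375) is below 1, so free-riding is indeed the best response regardless of what the others do.

2.36 dollars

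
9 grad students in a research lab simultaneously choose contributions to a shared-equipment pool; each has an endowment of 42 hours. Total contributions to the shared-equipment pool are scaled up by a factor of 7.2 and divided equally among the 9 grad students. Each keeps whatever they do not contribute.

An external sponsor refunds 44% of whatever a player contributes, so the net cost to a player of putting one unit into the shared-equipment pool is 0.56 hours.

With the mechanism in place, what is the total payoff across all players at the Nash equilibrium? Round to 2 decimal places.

Under the mechanism each unit contributed yields (7.2/9) / 0.56 = 1.4286 back to its contributor per unit of net cost, which exceeds 1, making full contribution the dominant choice for everyone.
At the Nash equilibrium everyone contributes 42. Group total payoff = 9 × (42 × 0.44 + 7.2 × 42) = 2887.92.

2887.92 hours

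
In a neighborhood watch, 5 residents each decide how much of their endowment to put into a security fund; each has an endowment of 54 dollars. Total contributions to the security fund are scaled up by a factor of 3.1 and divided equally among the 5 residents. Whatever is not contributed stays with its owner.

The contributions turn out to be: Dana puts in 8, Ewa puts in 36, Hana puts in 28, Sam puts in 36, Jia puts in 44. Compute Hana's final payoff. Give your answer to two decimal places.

Total contributed: 8 + 36 + 28 + 36 + 44 = 152.
Each receives 3.1 × 152 / 5 = 94.24 from the security fund.
Hana keeps 54 − 28 = 26, so Hana's payoff is 26 + 94.24 = 120.24.

120.24 dollars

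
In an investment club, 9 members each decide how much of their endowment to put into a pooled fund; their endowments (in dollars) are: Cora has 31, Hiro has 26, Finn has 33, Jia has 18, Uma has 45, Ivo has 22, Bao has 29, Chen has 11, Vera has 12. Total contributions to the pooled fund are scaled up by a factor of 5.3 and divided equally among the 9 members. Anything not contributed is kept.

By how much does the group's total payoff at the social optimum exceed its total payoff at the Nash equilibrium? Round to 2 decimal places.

976.10 dollars

The private return per contributed unit is 5.3/9 = 0.5889 < 1 for every player regardless of endowment, so the Nash equilibrium is zero contribution and the group total is Σ E_j = 31 + 26 + 33 + 18 + 45 + 22 + 29 + 11 + 12 = 227.
Each contributed unit returns 5.300 to the group, so the social optimum is full contribution by everyone: group total = 5.300 × 227 = 1203.10.
Efficiency loss = (5.300 − 1) × 227 = 976.10.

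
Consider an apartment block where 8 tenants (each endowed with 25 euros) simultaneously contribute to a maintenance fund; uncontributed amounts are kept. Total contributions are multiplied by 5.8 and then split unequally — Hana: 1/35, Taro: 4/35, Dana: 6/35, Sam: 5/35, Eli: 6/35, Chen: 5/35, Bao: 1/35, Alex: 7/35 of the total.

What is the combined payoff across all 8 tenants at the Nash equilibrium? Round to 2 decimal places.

Player j's private return per contributed unit is 5.8 × (j's share). Contributing is weakly dominant for j when that share is at least 1/5.8 = 0.1724, and contributing 0 is dominant otherwise.
Only Alex (7/35) clears that bar, contributing 25; the remaining 7 contribute 0. Total contributed: 25.
The maintenance fund pays out 5.8 × 25 = 145.00 in total (split across the unequal shares, but the aggregate is all that matters for the group sum).
The 7 free-riders keep 25 each, adding 175. Group total = 175 + 145.00 = 320.00.

320.00 euros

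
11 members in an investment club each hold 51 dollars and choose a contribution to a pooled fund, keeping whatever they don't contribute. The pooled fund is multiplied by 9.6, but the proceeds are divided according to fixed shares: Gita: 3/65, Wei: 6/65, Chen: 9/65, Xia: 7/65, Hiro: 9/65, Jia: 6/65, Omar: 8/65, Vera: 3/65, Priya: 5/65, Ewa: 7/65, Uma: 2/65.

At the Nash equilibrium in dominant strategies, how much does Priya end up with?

239.31 dollars

Each unit j contributes comes back to j as 9.6 × (j's share), so j prefers to contribute only if that share exceeds 1/9.6 = 0.1042; otherwise keeping the unit dominates.
Chen, Xia, Hiro, Omar and Ewa are above the threshold, contributing 51 each; the remaining 6 contribute 0. Total contributed: 255.
Priya keeps 51 and receives 9.6 × 255 × 5/65 = 188.31 from the pooled fund, for a payoff of 239.31.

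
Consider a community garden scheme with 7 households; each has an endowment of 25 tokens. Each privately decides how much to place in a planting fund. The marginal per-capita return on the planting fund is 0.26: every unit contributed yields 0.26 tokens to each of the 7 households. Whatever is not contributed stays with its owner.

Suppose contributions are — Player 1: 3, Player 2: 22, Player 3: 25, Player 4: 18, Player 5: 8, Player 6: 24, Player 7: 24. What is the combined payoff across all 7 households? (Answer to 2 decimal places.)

Total contributed: 3 + 22 + 25 + 18 + 8 + 24 + 24 = 124; total kept: 7 × 25 − 124 = 51.
The planting fund pays out 0.26 × 7 × 124 = 225.68 in aggregate.
Group total = 51 + 225.68 = 276.68.

276.68 tokens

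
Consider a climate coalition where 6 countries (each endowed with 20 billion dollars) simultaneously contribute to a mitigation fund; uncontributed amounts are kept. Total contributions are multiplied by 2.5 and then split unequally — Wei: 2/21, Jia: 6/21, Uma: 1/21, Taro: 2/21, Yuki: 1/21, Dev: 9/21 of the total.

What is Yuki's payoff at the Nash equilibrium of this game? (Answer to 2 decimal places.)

22.38 billion dollars

Player j's private return per contributed unit is 2.5 × (j's share). Contributing is weakly dominant for j when that share is at least 1/2.5 = 0.4000, and contributing 0 is dominant otherwise.
Only Dev (9/21) clears that bar, contributing 20; the remaining 5 contribute 0. Total contributed: 20.
Yuki keeps 20 and receives 2.5 × 20 × 1/21 = 2.38 from the mitigation fund, for a payoff of 22.38.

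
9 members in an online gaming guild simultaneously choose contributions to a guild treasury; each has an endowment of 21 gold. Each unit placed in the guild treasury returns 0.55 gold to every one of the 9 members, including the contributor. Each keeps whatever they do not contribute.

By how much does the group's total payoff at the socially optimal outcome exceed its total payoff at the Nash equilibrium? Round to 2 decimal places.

The private return per contributed unit is 0.55 < 1, so contributing 0 is dominant for every player. At the Nash equilibrium everyone keeps their 21, and the group total is 9 × 21 = 189.
Each contributed unit returns 4.950 to the group as a whole (0.55 to each of 9 players), which exceeds 1, so the social optimum is full contribution: group total = 4.950 × 189 = 935.55.
Efficiency loss = 935.55 − 189 = 746.55.

746.55 gold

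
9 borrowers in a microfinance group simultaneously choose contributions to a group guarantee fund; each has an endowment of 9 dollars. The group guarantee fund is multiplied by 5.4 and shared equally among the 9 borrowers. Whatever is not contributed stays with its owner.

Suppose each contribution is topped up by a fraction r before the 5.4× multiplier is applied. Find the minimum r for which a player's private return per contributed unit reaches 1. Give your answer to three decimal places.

With matching at rate r, one contributed unit becomes (1 + r) in the group guarantee fund and returns 5.4 × (1 + r) / 9 to the contributor.
Setting this equal to 1: 1 + r = 9/5.4 = 1.6667.
So the minimum matching rate is r = 1.6667 − 1 = 0.667.

0.667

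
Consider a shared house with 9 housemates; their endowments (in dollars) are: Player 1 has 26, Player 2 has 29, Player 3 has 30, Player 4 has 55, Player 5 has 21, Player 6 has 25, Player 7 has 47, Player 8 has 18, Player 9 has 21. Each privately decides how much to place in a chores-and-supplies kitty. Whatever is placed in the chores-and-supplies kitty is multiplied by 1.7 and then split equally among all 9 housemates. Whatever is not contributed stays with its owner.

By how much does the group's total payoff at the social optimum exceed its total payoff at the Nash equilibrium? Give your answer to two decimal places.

The private return per contributed unit is 1.7/9 = 0.1889 < 1 for every player regardless of endowment, so the Nash equilibrium is zero contribution and the group total is Σ E_j = 26 + 29 + 30 + 55 + 21 + 25 + 47 + 18 + 21 = 272.
Each contributed unit returns 1.700 to the group, so the social optimum is full contribution by everyone: group total = 1.700 × 272 = 462.40.
Efficiency loss = (1.700 − 1) × 272 = 190.40.

190.40 dollars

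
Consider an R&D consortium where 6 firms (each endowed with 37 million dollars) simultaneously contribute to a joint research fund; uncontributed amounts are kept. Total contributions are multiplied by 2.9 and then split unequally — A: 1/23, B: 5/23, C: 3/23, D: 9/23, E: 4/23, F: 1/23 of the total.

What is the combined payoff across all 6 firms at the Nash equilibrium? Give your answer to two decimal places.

For player j, contributing a unit is worthwhile iff 2.9 × (j's share) ≥ 1, i.e. iff j's share is at least 0.3448.
Only D (9/23) clears that bar, contributing 37; the remaining 5 contribute 0. Total contributed: 37.
The joint research fund pays out 2.9 × 37 = 107.30 in total (split across the unequal shares, but the aggregate is all that matters for the group sum).
The 5 free-riders keep 37 each, adding 185. Group total = 185 + 107.30 = 292.30.

292.30 million dollars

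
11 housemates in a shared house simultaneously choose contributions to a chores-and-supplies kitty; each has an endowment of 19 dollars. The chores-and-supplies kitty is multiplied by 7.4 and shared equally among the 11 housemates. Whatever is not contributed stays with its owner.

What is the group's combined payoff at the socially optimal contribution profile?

Each contributed unit returns 7.400 to the group as a whole (0.6727 to each of 11 players), which exceeds 1, so the social optimum is full contribution: group total = 7.400 × 209 = 1546.60.

1546.60 dollars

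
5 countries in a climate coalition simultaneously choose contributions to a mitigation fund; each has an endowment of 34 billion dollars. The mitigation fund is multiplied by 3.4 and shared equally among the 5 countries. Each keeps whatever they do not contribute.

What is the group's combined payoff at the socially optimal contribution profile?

Each contributed unit returns 3.400 to the group as a whole (0.6800 to each of 5 players), which exceeds 1, so the social optimum is full contribution: group total = 3.400 × 170 = 578.00.

578.00 billion dollars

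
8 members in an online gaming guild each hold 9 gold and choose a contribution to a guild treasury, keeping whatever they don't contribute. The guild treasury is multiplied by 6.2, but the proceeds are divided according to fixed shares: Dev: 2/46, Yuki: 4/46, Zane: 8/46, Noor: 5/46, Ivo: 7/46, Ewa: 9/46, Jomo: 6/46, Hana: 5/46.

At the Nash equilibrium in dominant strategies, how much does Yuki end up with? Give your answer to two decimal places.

A player with share s gets back 6.2·s per unit contributed, so full contribution is dominant for anyone with s > 1/6.2 = 0.1613 and zero contribution is dominant for anyone below.
Zane and Ewa clear that bar, contributing 9 each; the remaining 6 contribute 0. Total contributed: 18.
Yuki keeps 9 and receives 6.2 × 18 × 4/46 = 9.70 from the guild treasury, for a payoff of 18.70.

18.70 gold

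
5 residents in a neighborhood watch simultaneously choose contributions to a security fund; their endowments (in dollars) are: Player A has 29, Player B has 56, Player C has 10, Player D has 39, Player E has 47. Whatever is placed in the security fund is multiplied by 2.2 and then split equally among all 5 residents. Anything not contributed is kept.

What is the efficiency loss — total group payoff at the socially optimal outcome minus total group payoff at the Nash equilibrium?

217.20 dollars

The private return per contributed unit is 2.2/5 = 0.4400 < 1 for every player regardless of endowment, so the Nash equilibrium is zero contribution and the group total is Σ E_j = 29 + 56 + 10 + 39 + 47 = 181.
Each contributed unit returns 2.200 to the group, so the social optimum is full contribution by everyone: group total = 2.200 × 181 = 398.20.
Efficiency loss = (2.200 − 1) × 181 = 217.20.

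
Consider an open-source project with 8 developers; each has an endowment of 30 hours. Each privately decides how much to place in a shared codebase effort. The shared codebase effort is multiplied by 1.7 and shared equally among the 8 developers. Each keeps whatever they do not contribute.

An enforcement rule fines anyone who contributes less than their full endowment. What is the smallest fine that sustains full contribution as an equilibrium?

Given the others contribute fully, the best deviation is to contribute 0 (any partial contribution still incurs the fine and gives up units whose private return 0.2125 is below 1).
Deviating from 30 to 0 saves 30 hours but forfeits the deviator's share of the drop in the shared codebase effort: 1.7/8 × 30 = 6.37.
So the deviation gain is 30 − 6.37 = 23.63, and the fine must be at least 23.63 hours to wipe it out.

23.63 hours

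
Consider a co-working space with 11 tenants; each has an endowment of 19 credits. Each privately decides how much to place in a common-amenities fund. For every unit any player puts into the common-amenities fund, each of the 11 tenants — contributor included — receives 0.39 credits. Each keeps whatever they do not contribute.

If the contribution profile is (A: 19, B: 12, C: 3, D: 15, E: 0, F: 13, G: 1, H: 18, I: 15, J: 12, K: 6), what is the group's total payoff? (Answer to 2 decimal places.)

584.06 credits

Total contributed: 19 + 12 + 3 + 15 + 0 + 13 + 1 + 18 + 15 + 12 + 6 = 114; total kept: 11 × 19 − 114 = 95.
The common-amenities fund pays out 0.39 × 11 × 114 = 489.06 in aggregate.
Group total = 95 + 489.06 = 584.06.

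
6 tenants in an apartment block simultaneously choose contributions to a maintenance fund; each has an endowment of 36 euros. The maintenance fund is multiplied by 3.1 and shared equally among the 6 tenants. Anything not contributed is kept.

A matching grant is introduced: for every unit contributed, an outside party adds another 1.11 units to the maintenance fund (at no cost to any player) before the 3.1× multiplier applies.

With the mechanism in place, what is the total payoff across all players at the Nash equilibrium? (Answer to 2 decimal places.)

1412.86 euros

Under the mechanism each unit contributed yields 3.1 × 2.11 / 6 = 1.0902 back to its contributor per unit of net cost, which exceeds 1, making full contribution the dominant choice for everyone.
At the Nash equilibrium everyone contributes 36. Group total payoff = 3.1 × 2.11 × 216 = 1412.86.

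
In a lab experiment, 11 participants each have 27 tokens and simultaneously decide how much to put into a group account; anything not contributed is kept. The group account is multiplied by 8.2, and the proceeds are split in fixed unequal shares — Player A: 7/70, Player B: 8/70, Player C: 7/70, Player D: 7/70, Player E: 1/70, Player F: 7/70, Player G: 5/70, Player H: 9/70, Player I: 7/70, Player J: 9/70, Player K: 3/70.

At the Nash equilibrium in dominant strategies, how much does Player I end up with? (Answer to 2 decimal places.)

71.28 tokens

Each unit j contributes comes back to j as 8.2 × (j's share), so j prefers to contribute only if that share exceeds 1/8.2 = 0.1220; otherwise keeping the unit dominates.
The shares above 0.1220 belong to Player H and Player J, contributing 27 each; the remaining 9 contribute 0. Total contributed: 54.
Player I keeps 27 and receives 8.2 × 54 × 7/70 = 44.28 from the group account, for a payoff of 71.28.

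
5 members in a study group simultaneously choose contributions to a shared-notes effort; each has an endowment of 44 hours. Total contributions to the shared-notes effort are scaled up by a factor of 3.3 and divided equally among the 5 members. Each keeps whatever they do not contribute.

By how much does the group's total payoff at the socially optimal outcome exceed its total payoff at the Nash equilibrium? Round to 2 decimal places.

506.00 hours

Each contributed unit returns 3.3/5 = 0.6600 to its contributor — below 1 — so contributing 0 is dominant for every player. At the Nash equilibrium everyone keeps their 44, and the group total is 5 × 44 = 220.
Each contributed unit returns 3.300 to the group as a whole (0.6600 to each of 5 players), which exceeds 1, so the social optimum is full contribution: group total = 3.300 × 220 = 726.00.
Efficiency loss = 726.00 − 220 = 506.00.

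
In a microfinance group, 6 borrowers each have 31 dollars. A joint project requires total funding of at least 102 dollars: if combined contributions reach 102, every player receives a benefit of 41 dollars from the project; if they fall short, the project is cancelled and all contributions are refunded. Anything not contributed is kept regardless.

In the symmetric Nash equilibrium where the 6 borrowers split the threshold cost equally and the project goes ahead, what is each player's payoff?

Equal share of the threshold: 102/6 = 17.
At this profile no one gains by cutting their contribution: any cut drops the total below 102, the project is cancelled, contributions are refunded, and the deviator ends with 31, which is less than 31 − 17 + 41 = 55. Contributing more than 17 just wastes the excess. So contributing exactly 17 is a best response.
Each player's payoff: 31 − 17 + 41 = 55.

55 dollars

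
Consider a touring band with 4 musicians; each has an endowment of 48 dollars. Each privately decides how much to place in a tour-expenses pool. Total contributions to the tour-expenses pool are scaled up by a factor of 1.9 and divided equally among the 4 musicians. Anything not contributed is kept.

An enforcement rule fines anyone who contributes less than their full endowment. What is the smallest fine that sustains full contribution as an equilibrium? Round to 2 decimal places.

Given the others contribute fully, the best deviation is to contribute 0 (any partial contribution still incurs the fine and gives up units whose private return 0.4750 is below 1).
Deviating from 48 to 0 saves 48 dollars but forfeits the deviator's share of the drop in the tour-expenses pool: 1.9/4 × 48 = 22.80.
So the deviation gain is 48 − 22.80 = 25.20, and the fine must be at least 25.20 dollars to wipe it out.

25.20 dollars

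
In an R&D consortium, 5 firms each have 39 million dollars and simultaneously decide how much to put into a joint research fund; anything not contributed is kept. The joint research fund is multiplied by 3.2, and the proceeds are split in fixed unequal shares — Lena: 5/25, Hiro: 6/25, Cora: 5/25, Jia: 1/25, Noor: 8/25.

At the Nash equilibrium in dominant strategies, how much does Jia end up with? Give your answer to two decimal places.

A player with share s gets back 3.2·s per unit contributed, so full contribution is dominant for anyone with s > 1/3.2 = 0.3125 and zero contribution is dominant for anyone below.
Only Noor (8/25) clears that bar, contributing 39; the remaining 4 contribute 0. Total contributed: 39.
Jia keeps 39 and receives 3.2 × 39 × 1/25 = 4.99 from the joint research fund, for a payoff of 43.99.

43.99 million dollars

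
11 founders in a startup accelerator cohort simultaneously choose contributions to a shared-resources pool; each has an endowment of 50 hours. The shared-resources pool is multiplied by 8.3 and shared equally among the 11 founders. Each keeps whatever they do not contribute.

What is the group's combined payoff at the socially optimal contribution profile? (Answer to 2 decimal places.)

4565.00 hours

Each contributed unit returns 8.300 to the group as a whole (0.7545 to each of 11 players), which exceeds 1, so the social optimum is full contribution: group total = 8.300 × 550 = 4565.00.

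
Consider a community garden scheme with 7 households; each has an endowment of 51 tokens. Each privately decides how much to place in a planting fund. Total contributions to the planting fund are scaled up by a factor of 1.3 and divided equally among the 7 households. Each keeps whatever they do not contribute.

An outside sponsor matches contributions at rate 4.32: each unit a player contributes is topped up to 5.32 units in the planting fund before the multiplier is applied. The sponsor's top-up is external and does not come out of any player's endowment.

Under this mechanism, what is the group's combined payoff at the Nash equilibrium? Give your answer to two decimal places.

357.00 tokens

Even with the mechanism, each unit contributed returns only 1.3 × 5.32 / 7 = 0.9880 per unit of net cost, so contributing nothing is still dominant.
At the Nash equilibrium no one contributes; group total payoff = 7 × 51 = 357.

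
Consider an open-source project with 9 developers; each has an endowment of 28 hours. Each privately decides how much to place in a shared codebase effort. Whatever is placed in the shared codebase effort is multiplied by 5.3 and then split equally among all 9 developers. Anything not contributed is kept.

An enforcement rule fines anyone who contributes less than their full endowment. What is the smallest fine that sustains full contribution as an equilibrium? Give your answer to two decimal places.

Given the others contribute fully, the best deviation is to contribute 0 (any partial contribution still incurs the fine and gives up units whose private return 0.5889 is below 1).
Deviating from 28 to 0 saves 28 hours but forfeits the deviator's share of the drop in the shared codebase effort: 5.3/9 × 28 = 16.49.
So the deviation gain is 28 − 16.49 = 11.51, and the fine must be at least 11.51 hours to wipe it out.

11.51 hours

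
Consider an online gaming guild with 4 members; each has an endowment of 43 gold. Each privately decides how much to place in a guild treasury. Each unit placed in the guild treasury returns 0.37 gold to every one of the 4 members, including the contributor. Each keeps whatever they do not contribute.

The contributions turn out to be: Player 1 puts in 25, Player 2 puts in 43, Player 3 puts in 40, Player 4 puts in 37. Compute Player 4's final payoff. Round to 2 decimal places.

59.65 gold

Total contributed: 25 + 43 + 40 + 37 = 145.
Each receives 0.37 × 145 = 53.65 from the guild treasury.
Player 4 keeps 43 − 37 = 6, so Player 4's payoff is 6 + 53.65 = 59.65.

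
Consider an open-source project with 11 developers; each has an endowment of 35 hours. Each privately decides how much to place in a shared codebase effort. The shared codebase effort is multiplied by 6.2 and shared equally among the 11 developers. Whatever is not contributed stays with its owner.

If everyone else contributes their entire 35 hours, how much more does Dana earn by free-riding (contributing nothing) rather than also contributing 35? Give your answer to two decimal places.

15.27 hours

Switching from a contribution of 35 to 0 lets Dana keep an extra 35 hours, but lowers the shared codebase effort by 35, which costs Dana their own share of that drop: 6.2/11 × 35 = 19.73.
Net gain = 35 − 19.73 = 15.27. The private return per contributed unit (0.5636) is below 1, so free-riding is indeed the best response regardless of what the others do.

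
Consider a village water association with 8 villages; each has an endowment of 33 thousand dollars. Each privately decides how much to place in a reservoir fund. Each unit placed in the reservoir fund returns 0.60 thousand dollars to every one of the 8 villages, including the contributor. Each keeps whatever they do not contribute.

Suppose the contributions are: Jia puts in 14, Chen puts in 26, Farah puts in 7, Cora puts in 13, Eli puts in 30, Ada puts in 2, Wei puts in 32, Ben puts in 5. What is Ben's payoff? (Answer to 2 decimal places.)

Total contributed: 14 + 26 + 7 + 13 + 30 + 2 + 32 + 5 = 129.
Each receives 0.60 × 129 = 77.40 from the reservoir fund.
Ben keeps 33 − 5 = 28, so Ben's payoff is 28 + 77.40 = 105.40.

105.40 thousand dollars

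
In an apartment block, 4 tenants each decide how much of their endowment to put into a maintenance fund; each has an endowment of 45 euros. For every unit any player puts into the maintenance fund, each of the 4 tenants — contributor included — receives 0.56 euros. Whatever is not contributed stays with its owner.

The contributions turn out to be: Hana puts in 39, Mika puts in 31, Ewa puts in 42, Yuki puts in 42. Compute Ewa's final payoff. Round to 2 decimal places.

Total contributed: 39 + 31 + 42 + 42 = 154.
Each receives 0.56 × 154 = 86.24 from the maintenance fund.
Ewa keeps 45 − 42 = 3, so Ewa's payoff is 3 + 86.24 = 89.24.

89.24 euros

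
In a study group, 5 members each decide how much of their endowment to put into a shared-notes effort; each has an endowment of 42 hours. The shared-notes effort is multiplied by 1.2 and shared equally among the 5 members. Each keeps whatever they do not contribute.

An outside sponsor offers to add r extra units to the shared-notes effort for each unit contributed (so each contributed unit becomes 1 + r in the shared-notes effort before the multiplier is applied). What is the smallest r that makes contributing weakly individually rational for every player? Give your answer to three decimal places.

With matching at rate r, one contributed unit becomes (1 + r) in the shared-notes effort and returns 1.2 × (1 + r) / 5 to the contributor.
Setting this equal to 1: 1 + r = 5/1.2 = 4.1667.
So the minimum matching rate is r = 4.1667 − 1 = 3.167.

3.167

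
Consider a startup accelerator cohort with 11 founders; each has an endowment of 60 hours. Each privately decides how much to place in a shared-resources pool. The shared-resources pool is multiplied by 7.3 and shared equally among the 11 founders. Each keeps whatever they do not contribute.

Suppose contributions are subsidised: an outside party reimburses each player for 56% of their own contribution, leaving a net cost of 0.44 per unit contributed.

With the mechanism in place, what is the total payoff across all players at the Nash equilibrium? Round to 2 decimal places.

5187.60 hours

The effective private return per unit is now (7.3/11) / 0.44 = 1.5083 > 1, so every player's dominant strategy flips to full contribution.
At the Nash equilibrium everyone contributes 60. Group total payoff = 11 × (60 × 0.56 + 7.3 × 60) = 5187.60.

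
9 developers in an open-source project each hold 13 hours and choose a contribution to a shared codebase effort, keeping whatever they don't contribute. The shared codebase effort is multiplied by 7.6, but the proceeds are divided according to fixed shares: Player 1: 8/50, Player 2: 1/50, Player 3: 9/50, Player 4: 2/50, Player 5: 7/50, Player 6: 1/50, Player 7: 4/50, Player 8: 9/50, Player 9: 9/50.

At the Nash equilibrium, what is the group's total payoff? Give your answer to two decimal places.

Each unit j contributes comes back to j as 7.6 × (j's share), so j prefers to contribute only if that share exceeds 1/7.6 = 0.1316; otherwise keeping the unit dominates.
Player 1, Player 3, Player 5, Player 8 and Player 9 are above the threshold, contributing 13 each; the remaining 4 contribute 0. Total contributed: 65.
The shared codebase effort pays out 7.6 × 65 = 494.00 in total (split across the unequal shares, but the aggregate is all that matters for the group sum).
The 4 free-riders keep 13 each, adding 52. Group total = 52 + 494.00 = 546.00.

546.00 hours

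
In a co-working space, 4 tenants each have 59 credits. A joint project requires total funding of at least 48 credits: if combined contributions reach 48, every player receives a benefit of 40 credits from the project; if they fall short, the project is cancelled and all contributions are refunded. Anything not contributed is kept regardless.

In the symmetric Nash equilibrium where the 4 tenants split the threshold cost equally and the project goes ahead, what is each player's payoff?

87 credits

Equal share of the threshold: 48/4 = 12.
At this profile no one gains by cutting their contribution: any cut drops the total below 48, the project is cancelled, contributions are refunded, and the deviator ends with 59, which is less than 59 − 12 + 40 = 87. Contributing more than 12 just wastes the excess. So contributing exactly 12 is a best response.
Each player's payoff: 59 − 12 + 40 = 87.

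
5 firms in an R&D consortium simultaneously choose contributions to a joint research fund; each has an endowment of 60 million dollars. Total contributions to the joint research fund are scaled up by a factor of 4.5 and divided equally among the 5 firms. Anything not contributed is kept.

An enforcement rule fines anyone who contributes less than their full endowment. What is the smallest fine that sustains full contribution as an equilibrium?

Given the others contribute fully, the best deviation is to contribute 0 (any partial contribution still incurs the fine and gives up units whose private return 0.9000 is below 1).
Deviating from 60 to 0 saves 60 million dollars but forfeits the deviator's share of the drop in the joint research fund: 4.5/5 × 60 = 54.00.
So the deviation gain is 60 − 54.00 = 6.00, and the fine must be at least 6.00 million dollars to wipe it out.

6.00 million dollars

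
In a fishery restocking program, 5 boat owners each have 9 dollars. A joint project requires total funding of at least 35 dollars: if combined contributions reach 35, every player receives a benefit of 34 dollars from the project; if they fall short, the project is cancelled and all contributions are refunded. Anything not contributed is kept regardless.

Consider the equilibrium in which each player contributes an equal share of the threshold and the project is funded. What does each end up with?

36 dollars

Equal share of the threshold: 35/5 = 7.
At this profile no one gains by cutting their contribution: any cut drops the total below 35, the project is cancelled, contributions are refunded, and the deviator ends with 9, which is less than 9 − 7 + 34 = 36. Contributing more than 7 just wastes the excess. So contributing exactly 7 is a best response.
Each player's payoff: 9 − 7 + 34 = 36.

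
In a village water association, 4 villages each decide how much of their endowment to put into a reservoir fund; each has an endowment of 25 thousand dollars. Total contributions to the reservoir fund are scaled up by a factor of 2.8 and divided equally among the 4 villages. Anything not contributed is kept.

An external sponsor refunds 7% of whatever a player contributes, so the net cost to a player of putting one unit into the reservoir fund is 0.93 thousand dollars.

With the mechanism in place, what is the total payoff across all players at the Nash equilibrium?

With the mechanism, a contributed unit returns (2.8/4) / 0.93 = 0.7527 per unit of net cost — still below 1 — so contributing 0 remains dominant for every player.
Everyone keeps their endowment and the group total is 4 × 25 = 100.

100.00 thousand dollars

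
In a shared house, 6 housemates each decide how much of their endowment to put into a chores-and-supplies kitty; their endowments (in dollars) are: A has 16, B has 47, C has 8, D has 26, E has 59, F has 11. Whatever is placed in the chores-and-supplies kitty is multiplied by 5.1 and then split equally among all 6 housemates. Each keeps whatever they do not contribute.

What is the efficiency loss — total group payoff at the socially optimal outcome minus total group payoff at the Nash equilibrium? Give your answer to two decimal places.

684.70 dollars

The private return per contributed unit is 5.1/6 = 0.8500 < 1 for every player regardless of endowment, so the Nash equilibrium is zero contribution and the group total is Σ E_j = 16 + 47 + 8 + 26 + 59 + 11 = 167.
Each contributed unit returns 5.100 to the group, so the social optimum is full contribution by everyone: group total = 5.100 × 167 = 851.70.
Efficiency loss = (5.100 − 1) × 167 = 684.70.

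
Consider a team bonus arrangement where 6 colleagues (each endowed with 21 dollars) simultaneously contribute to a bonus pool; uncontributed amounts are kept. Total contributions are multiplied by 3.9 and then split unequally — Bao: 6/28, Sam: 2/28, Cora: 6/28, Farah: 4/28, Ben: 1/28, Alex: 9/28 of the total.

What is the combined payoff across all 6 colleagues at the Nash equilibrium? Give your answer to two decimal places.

186.90 dollars

For player j, contributing a unit is worthwhile iff 3.9 × (j's share) ≥ 1, i.e. iff j's share is at least 0.2564.
Only Alex (9/28) clears that bar, contributing 21; the remaining 5 contribute 0. Total contributed: 21.
The bonus pool pays out 3.9 × 21 = 81.90 in total (split across the unequal shares, but the aggregate is all that matters for the group sum).
The 5 free-riders keep 21 each, adding 105. Group total = 105 + 81.90 = 186.90.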